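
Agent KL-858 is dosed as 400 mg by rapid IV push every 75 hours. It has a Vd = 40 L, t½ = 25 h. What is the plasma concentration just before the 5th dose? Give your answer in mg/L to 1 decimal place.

f = (1/2)^(τ/t½) = (1/2)^(75/25) ≈ 0.1250.
C₀ = D/Vd = 400/40 ≈ 10.000 mg/L.
Before the 5th dose, 4 doses have been given. Superposition: Cmin = C₀·(f + f² + … + f^4).
≈ 10.000 × (0.1250 + 0.0156 + 0.0020 + 0.0002) ≈ 10.000 × 0.1428 ≈ 1.428 mg/L.

1.4 mg/L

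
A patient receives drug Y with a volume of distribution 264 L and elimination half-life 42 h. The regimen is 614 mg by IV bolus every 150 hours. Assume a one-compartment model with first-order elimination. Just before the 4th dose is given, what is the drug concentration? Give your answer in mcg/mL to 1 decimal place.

f = (1/2)^(τ/t½) = (1/2)^(150/42) ≈ 0.0841.
C₀ = D/Vd = 614/264 ≈ 2.326 mcg/mL.
Before the 4th dose, 3 doses have been given. Superposition: Cmin = C₀·(f + f² + … + f^3).
≈ 2.326 × (0.0841 + 0.0071 + 0.0006) ≈ 2.326 × 0.0918 ≈ 0.214 mcg/mL.

0.2 mcg/mL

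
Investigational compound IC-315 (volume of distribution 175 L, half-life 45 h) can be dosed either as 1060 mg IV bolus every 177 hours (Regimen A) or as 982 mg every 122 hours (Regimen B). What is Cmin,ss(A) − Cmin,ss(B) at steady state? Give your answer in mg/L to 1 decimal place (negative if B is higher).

-0.6 mg/L

Regimen A: f = (1/2)^(177/45) ≈ 0.0655; Cmin,ss = (1060/175)·f/(1−f) ≈ 0.425 mg/L.
Regimen B: f = (1/2)^(122/45) ≈ 0.1527; Cmin,ss = (982/175)·f/(1−f) ≈ 1.011 mg/L.
Difference ≈ 0.425 − 1.011 ≈ -0.586 mg/L.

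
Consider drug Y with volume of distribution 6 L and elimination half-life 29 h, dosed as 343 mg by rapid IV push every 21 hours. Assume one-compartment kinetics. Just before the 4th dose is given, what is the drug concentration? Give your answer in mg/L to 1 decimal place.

68.2 mg/L

f = (1/2)^(τ/t½) = (1/2)^(21/29) ≈ 0.6054.
C₀ = D/Vd = 343/6 ≈ 57.167 mg/L.
Before the 4th dose, 3 doses have been given. Superposition: Cmin = C₀·(f + f² + … + f^3).
≈ 57.167 × (0.6054 + 0.3665 + 0.2219) ≈ 57.167 × 1.1938 ≈ 68.246 mg/L.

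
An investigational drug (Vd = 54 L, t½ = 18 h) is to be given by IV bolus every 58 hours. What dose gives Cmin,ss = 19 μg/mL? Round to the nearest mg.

8549 mg

τ/t½ = 58/18 ≈ 3.2222, so f = (1/2)^(58/18) ≈ 0.107155.
Cmin,ss = (D/Vd)·f/(1−f), so D = Cmin,ss·Vd·(1−f)/f.
D = 19 × 54 × (1−f)/f ≈ 19 × 54 × 8.33228 ≈ 8548.92 mg.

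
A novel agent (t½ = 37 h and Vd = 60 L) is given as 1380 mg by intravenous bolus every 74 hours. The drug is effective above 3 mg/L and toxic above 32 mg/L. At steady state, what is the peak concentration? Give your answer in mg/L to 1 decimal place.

τ = 74 h = 2 half-lives, so f = (1/2)^2 = 0.25.
At steady state, R = 1/(1 − 0.25) = 4/3.
Single-dose peak C₀ = D/Vd = 1380/60 = 23 mg/L.
Steady-state peak Cmax,ss = C₀·R = 23 × 4/3 ≈ 30.667 mg/L.
Peak 30.7 mg/L vs MTC 32 mg/L: below toxic threshold.

30.7 mg/L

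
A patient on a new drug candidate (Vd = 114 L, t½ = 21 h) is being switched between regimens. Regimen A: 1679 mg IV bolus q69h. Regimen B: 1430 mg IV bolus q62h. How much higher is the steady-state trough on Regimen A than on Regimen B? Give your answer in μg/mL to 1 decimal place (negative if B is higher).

Regimen A: f = (1/2)^(69/21) ≈ 0.1025; Cmin,ss = (1679/114)·f/(1−f) ≈ 1.682 μg/mL.
Regimen B: f = (1/2)^(62/21) ≈ 0.1292; Cmin,ss = (1430/114)·f/(1−f) ≈ 1.861 μg/mL.
Difference ≈ 1.682 − 1.861 ≈ -0.179 μg/mL.

-0.2 μg/mL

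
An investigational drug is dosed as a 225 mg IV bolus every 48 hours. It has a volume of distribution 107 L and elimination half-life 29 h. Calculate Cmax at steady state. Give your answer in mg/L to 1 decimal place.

Over one 48-h interval, 48/29 ≈ 1.6552 half-lives elapse, leaving f ≈ 0.3175 of each dose.
At steady state, accumulation factor R = 1/(1 − e^(−kτ)) ≈ 1.4652.
Each bolus raises the concentration by D/Vd = 225/107 ≈ 2.103 mg/L.
Cmax,ss = C₀/(1 − f) ≈ 2.103/0.6825 ≈ 3.081 mg/L.

3.1 mg/L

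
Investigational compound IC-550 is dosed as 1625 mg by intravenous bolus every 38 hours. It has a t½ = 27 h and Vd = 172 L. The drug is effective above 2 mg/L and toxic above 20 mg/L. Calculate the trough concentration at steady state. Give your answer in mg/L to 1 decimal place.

k = ln2/t½ = ln2/27 ≈ 0.025672 h⁻¹; fraction remaining f = e^(−kτ) = e^(−0.025672×38) ≈ 0.3770.
At steady state, accumulation factor R = 1/(1 − e^(−kτ)) ≈ 1.6051.
Single-dose peak C₀ = D/Vd = 1625/172 ≈ 9.448 mg/L.
Cmax,ss = C₀/(1 − f) ≈ 9.448/0.6230 ≈ 15.165 mg/L.
One interval later, Cmin,ss = Cmax,ss·e^(−kτ) ≈ 15.165 × 0.3770 ≈ 5.717 mg/L.
Trough 5.7 mg/L vs MEC 2 mg/L: adequate.

5.7 mg/L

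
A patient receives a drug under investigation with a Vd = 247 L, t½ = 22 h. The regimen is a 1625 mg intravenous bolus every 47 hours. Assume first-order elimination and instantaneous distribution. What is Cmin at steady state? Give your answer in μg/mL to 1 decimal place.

1.9 μg/mL

Over one 47-h interval, 47/22 ≈ 2.1364 half-lives elapse, leaving f ≈ 0.2275 of each dose.
At steady state, accumulation factor R = 1/(1 − e^(−kτ)) ≈ 1.2945.
Single-dose peak C₀ = D/Vd = 1625/247 ≈ 6.579 μg/mL.
Steady-state peak Cmax,ss = C₀·R ≈ 6.579 × 1.2945 ≈ 8.517 μg/mL.
Steady-state trough Cmin,ss = Cmax,ss·f ≈ 8.517 × 0.2275 ≈ 1.938 μg/mL.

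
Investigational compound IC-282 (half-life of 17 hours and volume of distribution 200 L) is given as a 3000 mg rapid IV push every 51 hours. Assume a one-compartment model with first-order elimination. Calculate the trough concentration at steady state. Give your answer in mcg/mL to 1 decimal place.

τ = 51 h = 3 half-lives, so f = (1/2)^3 = 0.125.
At steady state, R = 1/(1 − 0.125) = 8/7.
Single-dose peak C₀ = D/Vd = 3000/200 = 15 mcg/mL.
Steady-state peak Cmax,ss = C₀·R = 15 × 8/7 ≈ 17.143 mcg/mL.
Steady-state trough Cmin,ss = Cmax,ss·f ≈ 17.143 × 0.125 ≈ 2.143 mcg/mL.

2.1 mcg/mL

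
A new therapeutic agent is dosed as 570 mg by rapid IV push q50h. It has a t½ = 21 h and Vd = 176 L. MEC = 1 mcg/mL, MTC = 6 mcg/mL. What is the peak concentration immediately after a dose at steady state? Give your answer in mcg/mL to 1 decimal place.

4.0 mcg/mL

τ/t½ = 50/21 ≈ 2.381, so fraction remaining f = (1/2)^(50/21) ≈ 0.1920.
Accumulation ratio R = 1/(1 − f) ≈ 1/0.8080 ≈ 1.2376.
Each bolus raises the concentration by D/Vd = 570/176 ≈ 3.239 mcg/mL.
Steady-state peak Cmax,ss = C₀·R ≈ 3.239 × 1.2376 ≈ 4.009 mcg/mL.
Peak 4.0 mcg/mL vs MTC 6 mcg/mL: below toxic threshold.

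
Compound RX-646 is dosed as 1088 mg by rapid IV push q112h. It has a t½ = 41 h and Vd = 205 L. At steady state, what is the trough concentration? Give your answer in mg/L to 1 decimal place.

Over one 112-h interval, 112/41 ≈ 2.7317 half-lives elapse, leaving f ≈ 0.1505 of each dose.
At steady state, accumulation factor R = 1/(1 − e^(−kτ)) ≈ 1.1772.
Each bolus raises the concentration by D/Vd = 1088/205 ≈ 5.307 mg/L.
Cmax,ss = C₀/(1 − f) ≈ 5.307/0.8495 ≈ 6.247 mg/L.
One interval later, Cmin,ss = Cmax,ss·e^(−kτ) ≈ 6.247 × 0.1505 ≈ 0.940 mg/L.

0.9 mg/L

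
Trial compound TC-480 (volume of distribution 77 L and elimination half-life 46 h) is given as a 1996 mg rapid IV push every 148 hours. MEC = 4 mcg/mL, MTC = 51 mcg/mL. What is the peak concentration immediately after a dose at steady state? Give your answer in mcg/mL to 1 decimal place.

Over one 148-h interval, 148/46 ≈ 3.2174 half-lives elapse, leaving f ≈ 0.1075 of each dose.
Accumulation ratio R = 1/(1 − f) ≈ 1/0.8925 ≈ 1.1204.
Single-dose peak C₀ = D/Vd = 1996/77 ≈ 25.922 mcg/mL.
Steady-state peak Cmax,ss = C₀·R ≈ 25.922 × 1.1204 ≈ 29.043 mcg/mL.
Peak 29.0 mcg/mL vs MTC 51 mcg/mL: below toxic threshold.

29.0 mcg/mL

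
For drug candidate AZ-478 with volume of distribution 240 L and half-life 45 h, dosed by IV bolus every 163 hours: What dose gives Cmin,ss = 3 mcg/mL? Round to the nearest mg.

τ/t½ = 163/45 ≈ 3.6222, so f = (1/2)^(163/45) ≈ 0.081209.
Cmin,ss = (D/Vd)·f/(1−f), so D = Cmin,ss·Vd·(1−f)/f.
D = 3 × 240 × (1−f)/f ≈ 3 × 240 × 11.31391 ≈ 8146.02 mg.

8146 mg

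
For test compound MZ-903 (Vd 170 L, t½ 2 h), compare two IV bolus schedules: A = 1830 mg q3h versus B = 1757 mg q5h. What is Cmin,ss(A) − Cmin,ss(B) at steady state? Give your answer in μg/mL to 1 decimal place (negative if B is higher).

Regimen A: f = (1/2)^(3/2) ≈ 0.3536; Cmin,ss = (1830/170)·f/(1−f) ≈ 5.889 μg/mL.
Regimen B: f = (1/2)^(5/2) ≈ 0.1768; Cmin,ss = (1757/170)·f/(1−f) ≈ 2.220 μg/mL.
Difference ≈ 5.889 − 2.220 ≈ 3.669 μg/mL.

3.7 μg/mL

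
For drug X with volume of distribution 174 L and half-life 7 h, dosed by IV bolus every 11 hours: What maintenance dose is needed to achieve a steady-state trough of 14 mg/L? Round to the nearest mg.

4804 mg

τ/t½ = 11/7 ≈ 1.5714, so f = (1/2)^(11/7) ≈ 0.336475.
Cmin,ss = (D/Vd)·f/(1−f), so D = Cmin,ss·Vd·(1−f)/f.
D = 14 × 174 × (1−f)/f ≈ 14 × 174 × 1.97199 ≈ 4803.77 mg.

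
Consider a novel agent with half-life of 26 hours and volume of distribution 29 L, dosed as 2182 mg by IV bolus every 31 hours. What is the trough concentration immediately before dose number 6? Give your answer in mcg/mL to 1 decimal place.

57.6 mcg/mL

f = (1/2)^(τ/t½) = (1/2)^(31/26) ≈ 0.4376.
C₀ = D/Vd = 2182/29 ≈ 75.241 mcg/mL.
Before the 6th dose, 5 doses have been given. Superposition: Cmin = C₀·(f + f² + … + f^5).
≈ 75.241 × (0.4376 + 0.1915 + 0.0838 + 0.0367 + 0.0160) ≈ 75.241 × 0.7656 ≈ 57.605 mcg/mL.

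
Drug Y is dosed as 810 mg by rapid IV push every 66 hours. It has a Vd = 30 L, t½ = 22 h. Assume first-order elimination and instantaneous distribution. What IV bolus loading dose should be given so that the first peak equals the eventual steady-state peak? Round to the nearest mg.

926 mg

f = (1/2)^(66/22) ≈ 0.125000; accumulation ratio R = 1/(1−f) ≈ 1.14286.
Loading dose to hit Cmax,ss on first dose: D_load = D_maint·R ≈ 810 × 1.14286 ≈ 925.72 mg.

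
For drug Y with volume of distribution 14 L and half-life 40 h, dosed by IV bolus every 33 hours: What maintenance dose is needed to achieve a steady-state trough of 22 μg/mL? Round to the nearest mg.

τ/t½ = 33/40 ≈ 0.825, so f = (1/2)^(33/40) ≈ 0.564482.
Cmin,ss = (D/Vd)·f/(1−f), so D = Cmin,ss·Vd·(1−f)/f.
D = 22 × 14 × (1−f)/f ≈ 22 × 14 × 0.77154 ≈ 237.63 mg.

238 mg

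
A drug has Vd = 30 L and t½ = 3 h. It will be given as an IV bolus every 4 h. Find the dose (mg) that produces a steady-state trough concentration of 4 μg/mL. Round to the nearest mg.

τ/t½ = 4/3 ≈ 1.3333, so f = (1/2)^(4/3) ≈ 0.396850.
Cmin,ss = (D/Vd)·f/(1−f), so D = Cmin,ss·Vd·(1−f)/f.
D = 4 × 30 × (1−f)/f ≈ 4 × 30 × 1.51984 ≈ 182.38 mg.

182 mg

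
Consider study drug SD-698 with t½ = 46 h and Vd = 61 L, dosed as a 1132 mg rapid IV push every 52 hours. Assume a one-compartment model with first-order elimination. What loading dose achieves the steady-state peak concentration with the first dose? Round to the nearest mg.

2084 mg

f = (1/2)^(52/46) ≈ 0.456778; accumulation ratio R = 1/(1−f) ≈ 1.84087.
Loading dose to hit Cmax,ss on first dose: D_load = D_maint·R ≈ 1132 × 1.84087 ≈ 2083.86 mg.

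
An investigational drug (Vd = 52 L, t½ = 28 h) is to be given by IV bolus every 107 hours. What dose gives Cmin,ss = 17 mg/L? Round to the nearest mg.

τ/t½ = 107/28 ≈ 3.8214, so f = (1/2)^(107/28) ≈ 0.070735.
Cmin,ss = (D/Vd)·f/(1−f), so D = Cmin,ss·Vd·(1−f)/f.
D = 17 × 52 × (1−f)/f ≈ 17 × 52 × 13.13727 ≈ 11613.35 mg.

11613 mg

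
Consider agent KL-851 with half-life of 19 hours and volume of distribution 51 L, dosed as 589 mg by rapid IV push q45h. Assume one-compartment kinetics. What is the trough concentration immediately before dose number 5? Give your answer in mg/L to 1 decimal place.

2.8 mg/L

f = (1/2)^(τ/t½) = (1/2)^(45/19) ≈ 0.1937.
C₀ = D/Vd = 589/51 ≈ 11.549 mg/L.
Before the 5th dose, 4 doses have been given. Superposition: Cmin = C₀·(f + f² + … + f^4).
≈ 11.549 × (0.1937 + 0.0375 + 0.0073 + 0.0014) ≈ 11.549 × 0.2399 ≈ 2.771 mg/L.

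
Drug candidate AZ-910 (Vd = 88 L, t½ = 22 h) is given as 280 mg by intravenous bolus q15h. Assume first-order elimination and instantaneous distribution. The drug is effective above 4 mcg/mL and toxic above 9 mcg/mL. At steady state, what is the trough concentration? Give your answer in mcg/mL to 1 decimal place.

5.3 mcg/mL

Over one 15-h interval, 15/22 ≈ 0.68182 half-lives elapse, leaving f ≈ 0.6234 of each dose.
Each bolus raises the concentration by D/Vd = 280/88 ≈ 3.182 mcg/mL.
Steady-state trough Cmin,ss = C₀·f/(1−f) ≈ 3.182 × 0.6234/0.3766 ≈ 5.267 mcg/mL.
Trough 5.3 mcg/mL vs MEC 4 mcg/mL: adequate.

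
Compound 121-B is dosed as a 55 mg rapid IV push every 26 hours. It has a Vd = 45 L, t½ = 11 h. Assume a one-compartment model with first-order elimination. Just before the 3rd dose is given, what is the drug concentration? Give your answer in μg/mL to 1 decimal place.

f = (1/2)^(τ/t½) = (1/2)^(26/11) ≈ 0.1943.
C₀ = D/Vd = 55/45 ≈ 1.222 μg/mL.
Before the 3rd dose, 2 doses have been given. Superposition: Cmin = C₀·(f + f²).
≈ 1.222 × (0.1943 + 0.0378) ≈ 1.222 × 0.2321 ≈ 0.284 μg/mL.

0.3 μg/mL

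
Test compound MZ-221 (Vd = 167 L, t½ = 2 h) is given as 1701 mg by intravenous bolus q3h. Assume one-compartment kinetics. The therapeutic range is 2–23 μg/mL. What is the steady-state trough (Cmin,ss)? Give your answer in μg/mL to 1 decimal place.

5.6 μg/mL

Over one 3-h interval, 3/2 ≈ 1.5 half-lives elapse, leaving f ≈ 0.3536 of each dose.
Each bolus raises the concentration by D/Vd = 1701/167 ≈ 10.186 μg/mL.
Steady-state trough Cmin,ss = C₀·f/(1−f) ≈ 10.186 × 0.3536/0.6464 ≈ 5.572 μg/mL.
Trough 5.6 μg/mL vs MEC 2 μg/mL: adequate.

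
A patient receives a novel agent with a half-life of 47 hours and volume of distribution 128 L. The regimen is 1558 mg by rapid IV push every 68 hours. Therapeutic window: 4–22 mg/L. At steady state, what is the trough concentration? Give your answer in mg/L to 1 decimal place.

7.1 mg/L

Over one 68-h interval, 68/47 ≈ 1.4468 half-lives elapse, leaving f ≈ 0.3668 of each dose.
Single-dose peak C₀ = D/Vd = 1558/128 ≈ 12.172 mg/L.
Steady-state trough Cmin,ss = C₀·f/(1−f) ≈ 12.172 × 0.3668/0.6332 ≈ 7.051 mg/L.
Trough 7.1 mg/L vs MEC 4 mg/L: adequate.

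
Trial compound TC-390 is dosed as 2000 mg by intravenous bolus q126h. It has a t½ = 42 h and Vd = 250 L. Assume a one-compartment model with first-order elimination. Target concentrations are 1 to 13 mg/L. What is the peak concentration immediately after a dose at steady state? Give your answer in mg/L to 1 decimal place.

τ = 126 h = 3 half-lives, so f = (1/2)^3 = 0.125.
At steady state, R = 1/(1 − 0.125) = 8/7.
Single-dose peak C₀ = D/Vd = 2000/250 = 8 mg/L.
Steady-state peak Cmax,ss = C₀·R = 8 × 8/7 ≈ 9.143 mg/L.
Peak 9.1 mg/L vs MTC 13 mg/L: below toxic threshold.

9.1 mg/L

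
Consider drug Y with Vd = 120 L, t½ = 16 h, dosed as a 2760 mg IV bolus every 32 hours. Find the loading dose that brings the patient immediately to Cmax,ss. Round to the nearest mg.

3680 mg

f = (1/2)^(32/16) ≈ 0.250000; accumulation ratio R = 1/(1−f) ≈ 1.33333.
Loading dose to hit Cmax,ss on first dose: D_load = D_maint·R ≈ 2760 × 1.33333 ≈ 3679.99 mg.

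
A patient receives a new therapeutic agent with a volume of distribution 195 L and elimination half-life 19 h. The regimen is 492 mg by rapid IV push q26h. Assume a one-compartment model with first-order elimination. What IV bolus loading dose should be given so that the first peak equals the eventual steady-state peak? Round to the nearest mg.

803 mg

f = (1/2)^(26/19) ≈ 0.387315; accumulation ratio R = 1/(1−f) ≈ 1.63216.
Loading dose to hit Cmax,ss on first dose: D_load = D_maint·R ≈ 492 × 1.63216 ≈ 803.02 mg.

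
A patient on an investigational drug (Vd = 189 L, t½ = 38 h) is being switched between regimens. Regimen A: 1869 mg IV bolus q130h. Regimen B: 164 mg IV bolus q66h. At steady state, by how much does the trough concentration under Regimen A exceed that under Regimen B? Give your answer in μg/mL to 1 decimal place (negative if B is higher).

0.6 μg/mL

Regimen A: f = (1/2)^(130/38) ≈ 0.0934; Cmin,ss = (1869/189)·f/(1−f) ≈ 1.019 μg/mL.
Regimen B: f = (1/2)^(66/38) ≈ 0.3000; Cmin,ss = (164/189)·f/(1−f) ≈ 0.372 μg/mL.
Difference ≈ 1.019 − 0.372 ≈ 0.647 μg/mL.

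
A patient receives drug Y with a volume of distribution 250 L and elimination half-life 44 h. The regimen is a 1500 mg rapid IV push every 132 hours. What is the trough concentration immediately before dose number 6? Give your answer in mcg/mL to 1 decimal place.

0.9 mcg/mL

f = (1/2)^(τ/t½) = (1/2)^(132/44) ≈ 0.1250.
C₀ = D/Vd = 1500/250 ≈ 6.000 mcg/mL.
Before the 6th dose, 5 doses have been given. Superposition: Cmin = C₀·(f + f² + … + f^5).
≈ 6.000 × (0.1250 + 0.0156 + 0.0020 + 0.0002 + 0.0000) ≈ 6.000 × 0.1428 ≈ 0.857 mcg/mL.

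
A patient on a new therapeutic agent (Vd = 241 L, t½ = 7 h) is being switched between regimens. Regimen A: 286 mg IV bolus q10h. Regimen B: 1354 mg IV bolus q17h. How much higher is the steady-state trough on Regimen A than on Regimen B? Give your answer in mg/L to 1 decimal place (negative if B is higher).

-0.6 mg/L

Regimen A: f = (1/2)^(10/7) ≈ 0.3715; Cmin,ss = (286/241)·f/(1−f) ≈ 0.701 mg/L.
Regimen B: f = (1/2)^(17/7) ≈ 0.1857; Cmin,ss = (1354/241)·f/(1−f) ≈ 1.281 mg/L.
Difference ≈ 0.701 − 1.281 ≈ -0.580 mg/L.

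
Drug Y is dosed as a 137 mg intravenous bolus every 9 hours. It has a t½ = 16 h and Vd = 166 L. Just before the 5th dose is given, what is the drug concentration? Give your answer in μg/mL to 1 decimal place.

f = (1/2)^(τ/t½) = (1/2)^(9/16) ≈ 0.6771.
C₀ = D/Vd = 137/166 ≈ 0.825 μg/mL.
Before the 5th dose, 4 doses have been given. Superposition: Cmin = C₀·(f + f² + … + f^4).
≈ 0.825 × (0.6771 + 0.4585 + 0.3104 + 0.2102) ≈ 0.825 × 1.6562 ≈ 1.366 μg/mL.

1.4 μg/mL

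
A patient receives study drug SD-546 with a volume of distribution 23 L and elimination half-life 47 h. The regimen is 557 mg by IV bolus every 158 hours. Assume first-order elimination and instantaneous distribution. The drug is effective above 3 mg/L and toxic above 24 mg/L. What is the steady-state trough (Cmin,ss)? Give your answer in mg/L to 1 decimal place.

2.6 mg/L

k = ln2/t½ = ln2/47 ≈ 0.014748 h⁻¹; fraction remaining f = e^(−kτ) = e^(−0.014748×158) ≈ 0.0973.
Accumulation ratio R = 1/(1 − f) ≈ 1/0.9027 ≈ 1.1078.
Single-dose peak C₀ = D/Vd = 557/23 ≈ 24.217 mg/L.
Cmax,ss = C₀/(1 − f) ≈ 24.217/0.9027 ≈ 26.827 mg/L.
One interval later, Cmin,ss = Cmax,ss·e^(−kτ) ≈ 26.827 × 0.0973 ≈ 2.610 mg/L.
Trough 2.6 mg/L vs MEC 3 mg/L: subtherapeutic.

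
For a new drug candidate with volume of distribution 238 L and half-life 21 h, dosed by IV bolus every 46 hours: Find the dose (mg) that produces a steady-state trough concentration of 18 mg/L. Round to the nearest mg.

τ/t½ = 46/21 ≈ 2.1905, so f = (1/2)^(46/21) ≈ 0.219079.
Cmin,ss = (D/Vd)·f/(1−f), so D = Cmin,ss·Vd·(1−f)/f.
D = 18 × 238 × (1−f)/f ≈ 18 × 238 × 3.56456 ≈ 15270.58 mg.

15271 mg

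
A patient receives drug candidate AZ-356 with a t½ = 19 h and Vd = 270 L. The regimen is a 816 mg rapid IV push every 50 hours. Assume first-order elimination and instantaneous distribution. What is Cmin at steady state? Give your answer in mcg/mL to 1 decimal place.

0.6 mcg/mL

k = ln2/t½ = ln2/19 ≈ 0.036481 h⁻¹; fraction remaining f = e^(−kτ) = e^(−0.036481×50) ≈ 0.1614.
At steady state, accumulation factor R = 1/(1 − e^(−kτ)) ≈ 1.1925.
Single-dose peak C₀ = D/Vd = 816/270 ≈ 3.022 mcg/mL.
Steady-state peak Cmax,ss = C₀·R ≈ 3.022 × 1.1925 ≈ 3.604 mcg/mL.
Steady-state trough Cmin,ss = Cmax,ss·f ≈ 3.604 × 0.1614 ≈ 0.582 mcg/mL.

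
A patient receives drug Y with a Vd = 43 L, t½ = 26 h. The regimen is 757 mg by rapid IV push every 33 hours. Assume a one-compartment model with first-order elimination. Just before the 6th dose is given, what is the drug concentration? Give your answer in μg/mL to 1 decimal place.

12.3 μg/mL

f = (1/2)^(τ/t½) = (1/2)^(33/26) ≈ 0.4149.
C₀ = D/Vd = 757/43 ≈ 17.605 μg/mL.
Before the 6th dose, 5 doses have been given. Superposition: Cmin = C₀·(f + f² + … + f^5).
≈ 17.605 × (0.4149 + 0.1721 + 0.0714 + 0.0296 + 0.0123) ≈ 17.605 × 0.7003 ≈ 12.329 μg/mL.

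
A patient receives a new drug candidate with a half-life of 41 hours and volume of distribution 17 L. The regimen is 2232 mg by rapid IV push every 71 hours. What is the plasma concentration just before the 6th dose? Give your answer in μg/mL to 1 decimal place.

56.4 μg/mL

f = (1/2)^(τ/t½) = (1/2)^(71/41) ≈ 0.3011.
C₀ = D/Vd = 2232/17 ≈ 131.294 μg/mL.
Before the 6th dose, 5 doses have been given. Superposition: Cmin = C₀·(f + f² + … + f^5).
≈ 131.294 × (0.3011 + 0.0907 + 0.0273 + 0.0082 + 0.0025) ≈ 131.294 × 0.4298 ≈ 56.430 μg/mL.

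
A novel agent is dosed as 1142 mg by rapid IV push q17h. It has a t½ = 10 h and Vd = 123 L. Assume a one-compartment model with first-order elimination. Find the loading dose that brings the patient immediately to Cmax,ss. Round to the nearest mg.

1650 mg

f = (1/2)^(17/10) ≈ 0.307786; accumulation ratio R = 1/(1−f) ≈ 1.44464.
Loading dose to hit Cmax,ss on first dose: D_load = D_maint·R ≈ 1142 × 1.44464 ≈ 1649.78 mg.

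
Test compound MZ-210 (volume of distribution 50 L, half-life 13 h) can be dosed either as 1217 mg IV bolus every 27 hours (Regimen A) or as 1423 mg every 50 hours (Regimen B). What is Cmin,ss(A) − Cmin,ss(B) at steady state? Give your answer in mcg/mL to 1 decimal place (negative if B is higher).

Regimen A: f = (1/2)^(27/13) ≈ 0.2370; Cmin,ss = (1217/50)·f/(1−f) ≈ 7.560 mcg/mL.
Regimen B: f = (1/2)^(50/13) ≈ 0.0695; Cmin,ss = (1423/50)·f/(1−f) ≈ 2.126 mcg/mL.
Difference ≈ 7.560 − 2.126 ≈ 5.434 mcg/mL.

5.4 mcg/mL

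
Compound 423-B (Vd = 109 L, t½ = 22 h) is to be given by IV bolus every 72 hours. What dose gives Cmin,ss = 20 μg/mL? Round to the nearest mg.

τ/t½ = 72/22 ≈ 3.2727, so f = (1/2)^(72/22) ≈ 0.103469.
Cmin,ss = (D/Vd)·f/(1−f), so D = Cmin,ss·Vd·(1−f)/f.
D = 20 × 109 × (1−f)/f ≈ 20 × 109 × 8.66473 ≈ 18889.11 mg.

18889 mg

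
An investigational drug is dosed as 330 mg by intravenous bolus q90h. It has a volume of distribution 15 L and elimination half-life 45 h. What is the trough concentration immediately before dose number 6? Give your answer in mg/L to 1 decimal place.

7.3 mg/L

f = (1/2)^(τ/t½) = (1/2)^(90/45) ≈ 0.2500.
C₀ = D/Vd = 330/15 ≈ 22.000 mg/L.
Before the 6th dose, 5 doses have been given. Superposition: Cmin = C₀·(f + f² + … + f^5).
≈ 22.000 × (0.2500 + 0.0625 + 0.0156 + 0.0039 + 0.0010) ≈ 22.000 × 0.3330 ≈ 7.326 mg/L.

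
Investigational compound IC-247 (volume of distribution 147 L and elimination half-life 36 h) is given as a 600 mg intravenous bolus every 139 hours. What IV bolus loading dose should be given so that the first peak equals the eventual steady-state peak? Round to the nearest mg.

644 mg

f = (1/2)^(139/36) ≈ 0.068816; accumulation ratio R = 1/(1−f) ≈ 1.07390.
Loading dose to hit Cmax,ss on first dose: D_load = D_maint·R ≈ 600 × 1.07390 ≈ 644.34 mg.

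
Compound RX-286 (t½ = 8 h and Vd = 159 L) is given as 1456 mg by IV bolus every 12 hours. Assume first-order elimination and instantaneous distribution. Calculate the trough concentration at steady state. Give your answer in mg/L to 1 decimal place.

Over one 12-h interval, 12/8 ≈ 1.5 half-lives elapse, leaving f ≈ 0.3536 of each dose.
At steady state, accumulation factor R = 1/(1 − e^(−kτ)) ≈ 1.5470.
Each bolus raises the concentration by D/Vd = 1456/159 ≈ 9.157 mg/L.
Cmax,ss = C₀/(1 − f) ≈ 9.157/0.6464 ≈ 14.166 mg/L.
Steady-state trough Cmin,ss = Cmax,ss·f ≈ 14.166 × 0.3536 ≈ 5.009 mg/L.

5.0 mg/L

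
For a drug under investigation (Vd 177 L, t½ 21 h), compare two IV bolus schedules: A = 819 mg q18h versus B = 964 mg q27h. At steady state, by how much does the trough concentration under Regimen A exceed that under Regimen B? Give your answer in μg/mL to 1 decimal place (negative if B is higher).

Regimen A: f = (1/2)^(18/21) ≈ 0.5520; Cmin,ss = (819/177)·f/(1−f) ≈ 5.701 μg/mL.
Regimen B: f = (1/2)^(27/21) ≈ 0.4102; Cmin,ss = (964/177)·f/(1−f) ≈ 3.788 μg/mL.
Difference ≈ 5.701 − 3.788 ≈ 1.913 μg/mL.

1.9 μg/mL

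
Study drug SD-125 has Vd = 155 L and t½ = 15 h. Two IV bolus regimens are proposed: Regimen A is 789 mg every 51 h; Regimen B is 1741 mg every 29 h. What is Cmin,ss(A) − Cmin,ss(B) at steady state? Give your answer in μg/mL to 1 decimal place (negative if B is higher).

-3.5 μg/mL

Regimen A: f = (1/2)^(51/15) ≈ 0.0947; Cmin,ss = (789/155)·f/(1−f) ≈ 0.532 μg/mL.
Regimen B: f = (1/2)^(29/15) ≈ 0.2618; Cmin,ss = (1741/155)·f/(1−f) ≈ 3.983 μg/mL.
Difference ≈ 0.532 − 3.983 ≈ -3.451 μg/mL.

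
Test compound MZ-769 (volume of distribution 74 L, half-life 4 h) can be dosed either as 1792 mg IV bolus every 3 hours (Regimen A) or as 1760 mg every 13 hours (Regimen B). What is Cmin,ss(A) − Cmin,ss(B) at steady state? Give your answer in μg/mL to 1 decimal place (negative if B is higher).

32.7 μg/mL

Regimen A: f = (1/2)^(3/4) ≈ 0.5946; Cmin,ss = (1792/74)·f/(1−f) ≈ 35.518 μg/mL.
Regimen B: f = (1/2)^(13/4) ≈ 0.1051; Cmin,ss = (1760/74)·f/(1−f) ≈ 2.793 μg/mL.
Difference ≈ 35.518 − 2.793 ≈ 32.725 μg/mL.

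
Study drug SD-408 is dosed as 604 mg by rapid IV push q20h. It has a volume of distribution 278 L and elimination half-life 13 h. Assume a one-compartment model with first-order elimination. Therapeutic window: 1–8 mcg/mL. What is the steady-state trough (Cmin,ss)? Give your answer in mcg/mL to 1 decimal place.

k = ln2/t½ = ln2/13 ≈ 0.053319 h⁻¹; fraction remaining f = e^(−kτ) = e^(−0.053319×20) ≈ 0.3443.
Single-dose peak C₀ = D/Vd = 604/278 ≈ 2.173 mcg/mL.
Steady-state trough Cmin,ss = C₀·f/(1−f) ≈ 2.173 × 0.3443/0.6557 ≈ 1.141 mcg/mL.
Trough 1.1 mcg/mL vs MEC 1 mcg/mL: adequate.

1.1 mcg/mL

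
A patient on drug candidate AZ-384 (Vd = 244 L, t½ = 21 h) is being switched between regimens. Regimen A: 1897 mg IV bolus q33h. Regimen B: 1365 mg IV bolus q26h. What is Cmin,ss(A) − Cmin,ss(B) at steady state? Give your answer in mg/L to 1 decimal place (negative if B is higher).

Regimen A: f = (1/2)^(33/21) ≈ 0.3365; Cmin,ss = (1897/244)·f/(1−f) ≈ 3.943 mg/L.
Regimen B: f = (1/2)^(26/21) ≈ 0.4239; Cmin,ss = (1365/244)·f/(1−f) ≈ 4.116 mg/L.
Difference ≈ 3.943 − 4.116 ≈ -0.173 mg/L.

-0.2 mg/L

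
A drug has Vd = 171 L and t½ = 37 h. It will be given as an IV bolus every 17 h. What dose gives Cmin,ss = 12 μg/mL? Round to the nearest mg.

τ/t½ = 17/37 ≈ 0.45946, so f = (1/2)^(17/37) ≈ 0.727259.
Cmin,ss = (D/Vd)·f/(1−f), so D = Cmin,ss·Vd·(1−f)/f.
D = 12 × 171 × (1−f)/f ≈ 12 × 171 × 0.37503 ≈ 769.56 mg.

770 mg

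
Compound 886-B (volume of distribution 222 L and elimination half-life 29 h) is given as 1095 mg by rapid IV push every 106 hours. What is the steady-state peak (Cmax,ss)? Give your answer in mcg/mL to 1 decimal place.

5.4 mcg/mL

k = ln2/t½ = ln2/29 ≈ 0.023902 h⁻¹; fraction remaining f = e^(−kτ) = e^(−0.023902×106) ≈ 0.0794.
At steady state, accumulation factor R = 1/(1 − e^(−kτ)) ≈ 1.0862.
Single-dose peak C₀ = D/Vd = 1095/222 ≈ 4.932 mcg/mL.
Steady-state peak Cmax,ss = C₀·R ≈ 4.932 × 1.0862 ≈ 5.357 mcg/mL.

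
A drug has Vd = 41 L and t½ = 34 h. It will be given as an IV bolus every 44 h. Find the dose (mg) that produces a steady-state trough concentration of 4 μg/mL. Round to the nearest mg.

τ/t½ = 44/34 ≈ 1.2941, so f = (1/2)^(44/34) ≈ 0.407785.
Cmin,ss = (D/Vd)·f/(1−f), so D = Cmin,ss·Vd·(1−f)/f.
D = 4 × 41 × (1−f)/f ≈ 4 × 41 × 1.45227 ≈ 238.17 mg.

238 mg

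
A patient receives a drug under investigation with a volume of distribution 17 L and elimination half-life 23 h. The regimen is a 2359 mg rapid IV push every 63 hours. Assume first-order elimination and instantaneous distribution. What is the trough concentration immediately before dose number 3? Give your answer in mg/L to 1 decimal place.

f = (1/2)^(τ/t½) = (1/2)^(63/23) ≈ 0.1498.
C₀ = D/Vd = 2359/17 ≈ 138.765 mg/L.
Before the 3rd dose, 2 doses have been given. Superposition: Cmin = C₀·(f + f²).
≈ 138.765 × (0.1498 + 0.0224) ≈ 138.765 × 0.1722 ≈ 23.895 mg/L.

23.9 mg/L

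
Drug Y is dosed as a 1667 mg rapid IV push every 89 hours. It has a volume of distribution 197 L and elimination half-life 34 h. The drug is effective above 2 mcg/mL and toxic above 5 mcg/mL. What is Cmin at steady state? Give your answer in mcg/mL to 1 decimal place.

k = ln2/t½ = ln2/34 ≈ 0.020387 h⁻¹; fraction remaining f = e^(−kτ) = e^(−0.020387×89) ≈ 0.1629.
Each bolus raises the concentration by D/Vd = 1667/197 ≈ 8.462 mcg/mL.
Steady-state trough Cmin,ss = C₀·f/(1−f) ≈ 8.462 × 0.1629/0.8371 ≈ 1.647 mcg/mL.
Trough 1.6 mcg/mL vs MEC 2 mcg/mL: subtherapeutic.

1.6 mcg/mL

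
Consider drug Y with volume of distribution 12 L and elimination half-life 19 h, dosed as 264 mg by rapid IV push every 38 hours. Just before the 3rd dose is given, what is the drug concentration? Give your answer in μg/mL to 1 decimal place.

f = (1/2)^(τ/t½) = (1/2)^(38/19) ≈ 0.2500.
C₀ = D/Vd = 264/12 ≈ 22.000 μg/mL.
Before the 3rd dose, 2 doses have been given. Superposition: Cmin = C₀·(f + f²).
≈ 22.000 × (0.2500 + 0.0625) ≈ 22.000 × 0.3125 ≈ 6.875 μg/mL.

6.9 μg/mL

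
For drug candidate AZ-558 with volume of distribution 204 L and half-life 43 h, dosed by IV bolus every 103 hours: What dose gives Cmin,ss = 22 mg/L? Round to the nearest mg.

τ/t½ = 103/43 ≈ 2.3953, so f = (1/2)^(103/43) ≈ 0.190076.
Cmin,ss = (D/Vd)·f/(1−f), so D = Cmin,ss·Vd·(1−f)/f.
D = 22 × 204 × (1−f)/f ≈ 22 × 204 × 4.26105 ≈ 19123.59 mg.

19124 mg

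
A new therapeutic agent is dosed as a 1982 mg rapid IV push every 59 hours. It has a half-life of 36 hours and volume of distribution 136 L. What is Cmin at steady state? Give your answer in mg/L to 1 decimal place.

Over one 59-h interval, 59/36 ≈ 1.6389 half-lives elapse, leaving f ≈ 0.3211 of each dose.
Each bolus raises the concentration by D/Vd = 1982/136 ≈ 14.574 mg/L.
Steady-state trough Cmin,ss = C₀·f/(1−f) ≈ 14.574 × 0.3211/0.6789 ≈ 6.893 mg/L.

6.9 mg/L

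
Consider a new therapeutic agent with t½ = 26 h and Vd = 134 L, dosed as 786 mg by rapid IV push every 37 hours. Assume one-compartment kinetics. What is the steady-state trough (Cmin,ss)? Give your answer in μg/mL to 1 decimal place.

k = ln2/t½ = ln2/26 ≈ 0.026660 h⁻¹; fraction remaining f = e^(−kτ) = e^(−0.026660×37) ≈ 0.3729.
Single-dose peak C₀ = D/Vd = 786/134 ≈ 5.866 μg/mL.
Steady-state trough Cmin,ss = C₀·f/(1−f) ≈ 5.866 × 0.3729/0.6271 ≈ 3.488 μg/mL.

3.5 μg/mL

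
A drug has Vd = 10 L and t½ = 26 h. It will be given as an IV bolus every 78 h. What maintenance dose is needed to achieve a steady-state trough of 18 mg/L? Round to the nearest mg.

1260 mg

τ/t½ = 78/26 ≈ 3, so f = (1/2)^(78/26) ≈ 0.125000.
Cmin,ss = (D/Vd)·f/(1−f), so D = Cmin,ss·Vd·(1−f)/f.
D = 18 × 10 × (1−f)/f ≈ 18 × 10 × 7.00000 ≈ 1260.00 mg.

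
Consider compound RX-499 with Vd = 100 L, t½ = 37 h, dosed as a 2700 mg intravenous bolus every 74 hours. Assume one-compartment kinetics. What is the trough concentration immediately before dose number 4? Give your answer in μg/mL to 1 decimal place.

f = (1/2)^(τ/t½) = (1/2)^(74/37) ≈ 0.2500.
C₀ = D/Vd = 2700/100 ≈ 27.000 μg/mL.
Before the 4th dose, 3 doses have been given. Superposition: Cmin = C₀·(f + f² + … + f^3).
≈ 27.000 × (0.2500 + 0.0625 + 0.0156) ≈ 27.000 × 0.3281 ≈ 8.859 μg/mL.

8.9 μg/mL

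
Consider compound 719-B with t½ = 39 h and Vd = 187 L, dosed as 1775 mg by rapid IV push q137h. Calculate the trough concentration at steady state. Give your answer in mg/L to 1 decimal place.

k = ln2/t½ = ln2/39 ≈ 0.017773 h⁻¹; fraction remaining f = e^(−kτ) = e^(−0.017773×137) ≈ 0.0876.
Each bolus raises the concentration by D/Vd = 1775/187 ≈ 9.492 mg/L.
Steady-state trough Cmin,ss = C₀·f/(1−f) ≈ 9.492 × 0.0876/0.9124 ≈ 0.911 mg/L.

0.9 mg/L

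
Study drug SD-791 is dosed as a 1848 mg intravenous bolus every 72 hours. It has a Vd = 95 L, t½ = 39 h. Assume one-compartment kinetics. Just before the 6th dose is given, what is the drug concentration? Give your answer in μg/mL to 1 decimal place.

7.5 μg/mL

f = (1/2)^(τ/t½) = (1/2)^(72/39) ≈ 0.2781.
C₀ = D/Vd = 1848/95 ≈ 19.453 μg/mL.
Before the 6th dose, 5 doses have been given. Superposition: Cmin = C₀·(f + f² + … + f^5).
≈ 19.453 × (0.2781 + 0.0773 + 0.0215 + 0.0060 + 0.0017) ≈ 19.453 × 0.3846 ≈ 7.482 μg/mL.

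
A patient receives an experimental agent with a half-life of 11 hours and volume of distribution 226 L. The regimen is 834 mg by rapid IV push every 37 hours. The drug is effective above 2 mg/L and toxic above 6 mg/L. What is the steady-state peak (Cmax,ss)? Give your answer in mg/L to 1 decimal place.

4.1 mg/L

τ/t½ = 37/11 ≈ 3.3636, so fraction remaining f = (1/2)^(37/11) ≈ 0.0972.
At steady state, accumulation factor R = 1/(1 − e^(−kτ)) ≈ 1.1077.
Single-dose peak C₀ = D/Vd = 834/226 ≈ 3.690 mg/L.
Steady-state peak Cmax,ss = C₀·R ≈ 3.690 × 1.1077 ≈ 4.087 mg/L.
Peak 4.1 mg/L vs MTC 6 mg/L: below toxic threshold.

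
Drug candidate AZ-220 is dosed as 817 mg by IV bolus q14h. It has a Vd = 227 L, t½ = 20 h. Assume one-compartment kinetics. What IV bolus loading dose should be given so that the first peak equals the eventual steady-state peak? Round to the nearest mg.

f = (1/2)^(14/20) ≈ 0.615572; accumulation ratio R = 1/(1−f) ≈ 2.60127.
Loading dose to hit Cmax,ss on first dose: D_load = D_maint·R ≈ 817 × 2.60127 ≈ 2125.24 mg.

2125 mg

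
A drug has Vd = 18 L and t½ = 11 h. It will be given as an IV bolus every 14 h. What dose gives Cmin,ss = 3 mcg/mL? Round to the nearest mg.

τ/t½ = 14/11 ≈ 1.2727, so f = (1/2)^(14/11) ≈ 0.413877.
Cmin,ss = (D/Vd)·f/(1−f), so D = Cmin,ss·Vd·(1−f)/f.
D = 3 × 18 × (1−f)/f ≈ 3 × 18 × 1.41618 ≈ 76.47 mg.

76 mg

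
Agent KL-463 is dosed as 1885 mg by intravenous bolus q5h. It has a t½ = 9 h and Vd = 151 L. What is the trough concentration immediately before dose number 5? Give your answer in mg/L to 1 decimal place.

f = (1/2)^(τ/t½) = (1/2)^(5/9) ≈ 0.6804.
C₀ = D/Vd = 1885/151 ≈ 12.483 mg/L.
Before the 5th dose, 4 doses have been given. Superposition: Cmin = C₀·(f + f² + … + f^4).
≈ 12.483 × (0.6804 + 0.4629 + 0.3150 + 0.2143) ≈ 12.483 × 1.6726 ≈ 20.879 mg/L.

20.9 mg/L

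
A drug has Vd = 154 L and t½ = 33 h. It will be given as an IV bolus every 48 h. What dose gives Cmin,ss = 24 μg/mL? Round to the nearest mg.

τ/t½ = 48/33 ≈ 1.4545, so f = (1/2)^(48/33) ≈ 0.364870.
Cmin,ss = (D/Vd)·f/(1−f), so D = Cmin,ss·Vd·(1−f)/f.
D = 24 × 154 × (1−f)/f ≈ 24 × 154 × 1.74070 ≈ 6433.63 mg.

6434 mg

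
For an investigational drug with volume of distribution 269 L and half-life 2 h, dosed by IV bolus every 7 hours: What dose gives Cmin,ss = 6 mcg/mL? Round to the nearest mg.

16646 mg

τ/t½ = 7/2 ≈ 3.5, so f = (1/2)^(7/2) ≈ 0.088388.
Cmin,ss = (D/Vd)·f/(1−f), so D = Cmin,ss·Vd·(1−f)/f.
D = 6 × 269 × (1−f)/f ≈ 6 × 269 × 10.31375 ≈ 16646.39 mg.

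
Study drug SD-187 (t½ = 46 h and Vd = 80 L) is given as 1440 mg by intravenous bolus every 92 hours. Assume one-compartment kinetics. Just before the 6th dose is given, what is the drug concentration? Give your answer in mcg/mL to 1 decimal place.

6.0 mcg/mL

f = (1/2)^(τ/t½) = (1/2)^(92/46) ≈ 0.2500.
C₀ = D/Vd = 1440/80 ≈ 18.000 mcg/mL.
Before the 6th dose, 5 doses have been given. Superposition: Cmin = C₀·(f + f² + … + f^5).
≈ 18.000 × (0.2500 + 0.0625 + 0.0156 + 0.0039 + 0.0010) ≈ 18.000 × 0.3330 ≈ 5.994 mcg/mL.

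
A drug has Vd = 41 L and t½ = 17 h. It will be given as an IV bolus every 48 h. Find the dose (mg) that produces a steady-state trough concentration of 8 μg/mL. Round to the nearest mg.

1994 mg

τ/t½ = 48/17 ≈ 2.8235, so f = (1/2)^(48/17) ≈ 0.141264.
Cmin,ss = (D/Vd)·f/(1−f), so D = Cmin,ss·Vd·(1−f)/f.
D = 8 × 41 × (1−f)/f ≈ 8 × 41 × 6.07894 ≈ 1993.89 mg.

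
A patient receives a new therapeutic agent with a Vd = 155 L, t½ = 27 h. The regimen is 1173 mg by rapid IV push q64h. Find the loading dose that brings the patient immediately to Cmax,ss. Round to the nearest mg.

f = (1/2)^(64/27) ≈ 0.193396; accumulation ratio R = 1/(1−f) ≈ 1.23977.
Loading dose to hit Cmax,ss on first dose: D_load = D_maint·R ≈ 1173 × 1.23977 ≈ 1454.25 mg.

1454 mg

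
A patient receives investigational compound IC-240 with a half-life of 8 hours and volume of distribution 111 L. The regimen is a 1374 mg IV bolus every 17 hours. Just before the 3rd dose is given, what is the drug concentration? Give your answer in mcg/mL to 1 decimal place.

f = (1/2)^(τ/t½) = (1/2)^(17/8) ≈ 0.2293.
C₀ = D/Vd = 1374/111 ≈ 12.378 mcg/mL.
Before the 3rd dose, 2 doses have been given. Superposition: Cmin = C₀·(f + f²).
≈ 12.378 × (0.2293 + 0.0526) ≈ 12.378 × 0.2819 ≈ 3.489 mcg/mL.

3.5 mcg/mL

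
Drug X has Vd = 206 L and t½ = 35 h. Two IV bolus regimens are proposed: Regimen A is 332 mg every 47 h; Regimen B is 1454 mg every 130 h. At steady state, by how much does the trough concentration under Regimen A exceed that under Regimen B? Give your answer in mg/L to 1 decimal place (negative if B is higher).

Regimen A: f = (1/2)^(47/35) ≈ 0.3942; Cmin,ss = (332/206)·f/(1−f) ≈ 1.049 mg/L.
Regimen B: f = (1/2)^(130/35) ≈ 0.0762; Cmin,ss = (1454/206)·f/(1−f) ≈ 0.582 mg/L.
Difference ≈ 1.049 − 0.582 ≈ 0.467 mg/L.

0.5 mg/L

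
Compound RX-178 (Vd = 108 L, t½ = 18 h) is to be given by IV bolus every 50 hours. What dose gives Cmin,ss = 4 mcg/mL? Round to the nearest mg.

τ/t½ = 50/18 ≈ 2.7778, so f = (1/2)^(50/18) ≈ 0.145816.
Cmin,ss = (D/Vd)·f/(1−f), so D = Cmin,ss·Vd·(1−f)/f.
D = 4 × 108 × (1−f)/f ≈ 4 × 108 × 5.85796 ≈ 2530.64 mg.

2531 mg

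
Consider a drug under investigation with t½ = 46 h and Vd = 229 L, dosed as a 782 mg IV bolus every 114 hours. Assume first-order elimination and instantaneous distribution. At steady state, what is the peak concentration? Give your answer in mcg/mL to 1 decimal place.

4.2 mcg/mL

k = ln2/t½ = ln2/46 ≈ 0.015068 h⁻¹; fraction remaining f = e^(−kτ) = e^(−0.015068×114) ≈ 0.1795.
At steady state, accumulation factor R = 1/(1 − e^(−kτ)) ≈ 1.2188.
Each bolus raises the concentration by D/Vd = 782/229 ≈ 3.415 mcg/mL.
Cmax,ss = C₀/(1 − f) ≈ 3.415/0.8205 ≈ 4.162 mcg/mL.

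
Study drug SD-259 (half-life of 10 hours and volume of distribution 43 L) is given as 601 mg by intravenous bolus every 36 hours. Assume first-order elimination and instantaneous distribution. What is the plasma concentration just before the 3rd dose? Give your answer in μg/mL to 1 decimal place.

1.2 μg/mL

f = (1/2)^(τ/t½) = (1/2)^(36/10) ≈ 0.0825.
C₀ = D/Vd = 601/43 ≈ 13.977 μg/mL.
Before the 3rd dose, 2 doses have been given. Superposition: Cmin = C₀·(f + f²).
≈ 13.977 × (0.0825 + 0.0068) ≈ 13.977 × 0.0893 ≈ 1.248 μg/mL.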